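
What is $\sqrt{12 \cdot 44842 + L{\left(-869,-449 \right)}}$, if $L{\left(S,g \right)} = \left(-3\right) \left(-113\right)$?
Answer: $3 \sqrt{59827} \approx 733.79$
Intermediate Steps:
$L{\left(S,g \right)} = 339$
$\sqrt{12 \cdot 44842 + L{\left(-869,-449 \right)}} = \sqrt{12 \cdot 44842 + 339} = \sqrt{538104 + 339} = \sqrt{538443} = 3 \sqrt{59827}$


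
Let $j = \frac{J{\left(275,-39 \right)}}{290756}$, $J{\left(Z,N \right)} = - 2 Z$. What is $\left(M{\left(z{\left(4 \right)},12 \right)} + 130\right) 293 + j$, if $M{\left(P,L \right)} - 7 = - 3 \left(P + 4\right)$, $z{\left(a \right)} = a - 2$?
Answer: $\frac{5068894451}{145378} \approx 34867.0$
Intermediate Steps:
$z{\left(a \right)} = -2 + a$
$M{\left(P,L \right)} = -5 - 3 P$ ($M{\left(P,L \right)} = 7 - 3 \left(P + 4\right) = 7 - 3 \left(4 + P\right) = 7 - \left(12 + 3 P\right) = -5 - 3 P$)
$j = - \frac{275}{145378}$ ($j = \frac{\left(-2\right) 275}{290756} = \left(-550\right) \frac{1}{290756} = - \frac{275}{145378} \approx -0.0018916$)
$\left(M{\left(z{\left(4 \right)},12 \right)} + 130\right) 293 + j = \left(\left(-5 - 3 \left(-2 + 4\right)\right) + 130\right) 293 - \frac{275}{145378} = \left(\left(-5 - 6\right) + 130\right) 293 - \frac{275}{145378} = \left(-11 + 130\right) 293 - \frac{275}{145378} = 119 \cdot 293 - \frac{275}{145378} = 34867 - \frac{275}{145378} = \frac{5068894451}{145378}$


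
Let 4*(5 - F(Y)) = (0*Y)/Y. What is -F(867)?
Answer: -5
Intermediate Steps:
F(Y) = 5 (F(Y) = 5 - 0*Y/(4*Y) = 5 - 0/Y = 5 - 1/4*0 = 5 + 0 = 5)
-F(867) = -1*5 = -5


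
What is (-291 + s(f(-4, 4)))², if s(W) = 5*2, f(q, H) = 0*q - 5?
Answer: 78961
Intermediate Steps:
f(q, H) = -5 (f(q, H) = 0 - 5 = -5)
s(W) = 10
(-291 + s(f(-4, 4)))² = (-291 + 10)² = (-281)² = 78961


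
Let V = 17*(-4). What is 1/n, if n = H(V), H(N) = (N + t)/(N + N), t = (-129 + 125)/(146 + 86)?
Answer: 7888/3945 ≈ 1.9995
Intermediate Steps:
t = -1/58 (t = -4/232 = -4*1/232 = -1/58 ≈ -0.017241)
V = -68
H(N) = (-1/58 + N)/(2*N) (H(N) = (N - 1/58)/(N + N) = (-1/58 + N)/((2*N)) = (-1/58 + N)*(1/(2*N)) = (-1/58 + N)/(2*N))
n = 3945/7888 (n = (1/116)*(-1 + 58*(-68))/(-68) = (1/116)*(-1/68)*(-1 - 3944) = (1/116)*(-1/68)*(-3945) = 3945/7888 ≈ 0.50013)
1/n = 1/(3945/7888) = 7888/3945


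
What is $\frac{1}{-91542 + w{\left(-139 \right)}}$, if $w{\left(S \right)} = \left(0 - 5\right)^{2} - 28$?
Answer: $- \frac{1}{91545} \approx -1.0924 \cdot 10^{-5}$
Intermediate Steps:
$w{\left(S \right)} = -3$ ($w{\left(S \right)} = \left(-5\right)^{2} - 28 = 25 - 28 = -3$)
$\frac{1}{-91542 + w{\left(-139 \right)}} = \frac{1}{-91542 - 3} = \frac{1}{-91545} = - \frac{1}{91545}$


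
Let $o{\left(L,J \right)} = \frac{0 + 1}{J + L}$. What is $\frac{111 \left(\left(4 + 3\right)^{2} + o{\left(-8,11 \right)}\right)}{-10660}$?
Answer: $- \frac{1369}{2665} \approx -0.5137$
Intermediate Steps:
$o{\left(L,J \right)} = \frac{1}{J + L}$ ($o{\left(L,J \right)} = 1 \frac{1}{J + L} = \frac{1}{J + L}$)
$\frac{111 \left(\left(4 + 3\right)^{2} + o{\left(-8,11 \right)}\right)}{-10660} = \frac{111 \left(\left(4 + 3\right)^{2} + \frac{1}{11 - 8}\right)}{-10660} = 111 \left(7^{2} + \frac{1}{3}\right) \left(- \frac{1}{10660}\right) = 111 \left(49 + \frac{1}{3}\right) \left(- \frac{1}{10660}\right) = 111 \cdot \frac{148}{3} \left(- \frac{1}{10660}\right) = 5476 \left(- \frac{1}{10660}\right) = - \frac{1369}{2665}$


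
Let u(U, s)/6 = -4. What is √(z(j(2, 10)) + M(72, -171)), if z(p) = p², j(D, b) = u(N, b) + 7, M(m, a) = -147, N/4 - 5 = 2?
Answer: √142 ≈ 11.916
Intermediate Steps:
N = 28 (N = 20 + 4*2 = 20 + 8 = 28)
u(U, s) = -24 (u(U, s) = 6*(-4) = -24)
j(D, b) = -17 (j(D, b) = -24 + 7 = -17)
√(z(j(2, 10)) + M(72, -171)) = √((-17)² - 147) = √(289 - 147) = √142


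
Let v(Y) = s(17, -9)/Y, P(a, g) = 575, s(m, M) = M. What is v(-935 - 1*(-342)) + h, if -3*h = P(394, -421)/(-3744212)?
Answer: 101434699/6660953148 ≈ 0.015228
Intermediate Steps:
h = 575/11232636 (h = -575/(3*(-3744212)) = -575*(-1)/(3*3744212) = -1/3*(-575/3744212) = 575/11232636 ≈ 5.1190e-5)
v(Y) = -9/Y
v(-935 - 1*(-342)) + h = -9/(-935 - 1*(-342)) + 575/11232636 = -9/(-935 + 342) + 575/11232636 = -9/(-593) + 575/11232636 = -9*(-1/593) + 575/11232636 = 9/593 + 575/11232636 = 101434699/6660953148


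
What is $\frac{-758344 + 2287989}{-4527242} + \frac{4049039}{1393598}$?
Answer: $\frac{4049817301932}{1577288849179} \approx 2.5676$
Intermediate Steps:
$\frac{-758344 + 2287989}{-4527242} + \frac{4049039}{1393598} = 1529645 \left(- \frac{1}{4527242}\right) + 4049039 \cdot \frac{1}{1393598} = - \frac{1529645}{4527242} + \frac{4049039}{1393598} = \frac{4049817301932}{1577288849179}$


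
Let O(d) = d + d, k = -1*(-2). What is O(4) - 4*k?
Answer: 0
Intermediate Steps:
k = 2
O(d) = 2*d
O(4) - 4*k = 2*4 - 4*2 = 8 - 8 = 0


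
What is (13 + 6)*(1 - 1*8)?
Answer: -133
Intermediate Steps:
(13 + 6)*(1 - 1*8) = 19*(1 - 8) = 19*(-7) = -133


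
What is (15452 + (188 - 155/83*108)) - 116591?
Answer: -8395673/83 ≈ -1.0115e+5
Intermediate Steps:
(15452 + (188 - 155/83*108)) - 116591 = (15452 + (188 - 16740/83)) - 116591 = (15452 - 1136/83) - 116591 = 1281380/83 - 116591 = -8395673/83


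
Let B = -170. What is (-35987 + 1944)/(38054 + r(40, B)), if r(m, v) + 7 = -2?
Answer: -34043/38045 ≈ -0.89481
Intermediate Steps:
r(m, v) = -9 (r(m, v) = -7 - 2 = -9)
(-35987 + 1944)/(38054 + r(40, B)) = (-35987 + 1944)/(38054 - 9) = -34043/38045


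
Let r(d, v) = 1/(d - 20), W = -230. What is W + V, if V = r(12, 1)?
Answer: -1841/8 ≈ -230.13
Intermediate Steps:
r(d, v) = 1/(-20 + d)
V = -⅛ (V = 1/(-20 + 12) = 1/(-8) = -⅛ ≈ -0.12500)
W + V = -230 - ⅛ = -1841/8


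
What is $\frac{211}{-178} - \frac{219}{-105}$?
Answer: $\frac{5609}{6230} \approx 0.90032$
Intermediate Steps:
$\frac{211}{-178} - \frac{219}{-105} = 211 \left(- \frac{1}{178}\right) - - \frac{73}{35} = - \frac{211}{178} + \frac{73}{35} = \frac{5609}{6230}$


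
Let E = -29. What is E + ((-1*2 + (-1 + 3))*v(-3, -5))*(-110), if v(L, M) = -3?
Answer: -29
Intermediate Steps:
E + ((-1*2 + (-1 + 3))*v(-3, -5))*(-110) = -29 + ((-1*2 + (-1 + 3))*(-3))*(-110) = -29 + ((-2 + 2)*(-3))*(-110) = -29 + (0*(-3))*(-110) = -29 + 0*(-110) = -29 + 0 = -29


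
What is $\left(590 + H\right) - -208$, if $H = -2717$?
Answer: $-1919$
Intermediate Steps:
$\left(590 + H\right) - -208 = \left(590 - 2717\right) - -208 = -2127 + 208 = -1919$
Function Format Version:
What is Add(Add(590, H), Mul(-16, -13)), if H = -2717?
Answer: -1919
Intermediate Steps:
Add(Add(590, H), Mul(-16, -13)) = Add(Add(590, -2717), Mul(-16, -13)) = Add(-2127, 208) = -1919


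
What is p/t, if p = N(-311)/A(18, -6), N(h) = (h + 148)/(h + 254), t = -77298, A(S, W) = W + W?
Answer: 163/52871832 ≈ 3.0829e-6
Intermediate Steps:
A(S, W) = 2*W
N(h) = (148 + h)/(254 + h)
p = -163/684 (p = ((148 - 311)/(254 - 311))/((2*(-6))) = (-163/(-57))/(-12) = -1/57*(-163)*(-1/12) = (163/57)*(-1/12) = -163/684 ≈ -0.23830)
p/t = -163/684/(-77298) = -163/684*(-1/77298) = 163/52871832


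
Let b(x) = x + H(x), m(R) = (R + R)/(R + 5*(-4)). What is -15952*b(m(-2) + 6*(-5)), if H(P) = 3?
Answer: 4705840/11 ≈ 4.2780e+5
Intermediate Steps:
m(R) = 2*R/(-20 + R) (m(R) = (2*R)/(R - 20) = (2*R)/(-20 + R) = 2*R/(-20 + R))
b(x) = 3 + x (b(x) = x + 3 = 3 + x)
-15952*b(m(-2) + 6*(-5)) = -15952*(3 + (2*(-2)/(-20 - 2) + 6*(-5))) = -15952*(3 + (2*(-2)/(-22) - 30)) = -15952*(3 + (2*(-2)*(-1/22) - 30)) = -15952*(3 + (2/11 - 30)) = -15952*(3 - 328/11) = -15952*(-295/11) = 4705840/11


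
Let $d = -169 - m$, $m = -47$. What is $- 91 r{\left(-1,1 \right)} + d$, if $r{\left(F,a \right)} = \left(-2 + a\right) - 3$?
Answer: $242$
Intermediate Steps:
$r{\left(F,a \right)} = -5 + a$
$d = -122$ ($d = -169 - -47 = -169 + 47 = -122$)
$- 91 r{\left(-1,1 \right)} + d = - 91 \left(-5 + 1\right) - 122 = \left(-91\right) \left(-4\right) - 122 = 364 - 122 = 242$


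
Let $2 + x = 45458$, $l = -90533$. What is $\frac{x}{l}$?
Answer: $- \frac{45456}{90533} \approx -0.50209$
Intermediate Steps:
$x = 45456$ ($x = -2 + 45458 = 45456$)
$\frac{x}{l} = \frac{45456}{-90533} = 45456 \left(- \frac{1}{90533}\right) = - \frac{45456}{90533}$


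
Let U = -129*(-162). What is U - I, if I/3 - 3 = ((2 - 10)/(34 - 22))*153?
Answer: 21195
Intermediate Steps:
U = 20898
I = -297 (I = 9 + 3*(((2 - 10)/(34 - 22))*153) = 9 + 3*(-8/12*153) = 9 + 3*(-8*1/12*153) = 9 + 3*(-2/3*153) = 9 + 3*(-102) = 9 - 306 = -297)
U - I = 20898 - 1*(-297) = 20898 + 297 = 21195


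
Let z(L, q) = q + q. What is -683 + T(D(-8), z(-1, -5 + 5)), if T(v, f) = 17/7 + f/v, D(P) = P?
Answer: -4764/7 ≈ -680.57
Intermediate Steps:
z(L, q) = 2*q
T(v, f) = 17/7 + f/v (T(v, f) = 17*(⅐) + f/v = 17/7 + f/v)
-683 + T(D(-8), z(-1, -5 + 5)) = -683 + (17/7 + (2*(-5 + 5))/(-8)) = -683 + (17/7 + (2*0)*(-⅛)) = -683 + (17/7 + 0*(-⅛)) = -683 + (17/7 + 0) = -683 + 17/7 = -4764/7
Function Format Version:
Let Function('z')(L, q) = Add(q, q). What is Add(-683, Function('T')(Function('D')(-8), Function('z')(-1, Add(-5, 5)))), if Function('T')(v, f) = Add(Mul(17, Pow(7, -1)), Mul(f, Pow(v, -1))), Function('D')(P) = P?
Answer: Rational(-4764, 7) ≈ -680.57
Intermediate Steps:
Function('z')(L, q) = Mul(2, q)
Function('T')(v, f) = Add(Rational(17, 7), Mul(f, Pow(v, -1))) (Function('T')(v, f) = Add(Mul(17, Rational(1, 7)), Mul(f, Pow(v, -1))) = Add(Rational(17, 7), Mul(f, Pow(v, -1))))
Add(-683, Function('T')(Function('D')(-8), Function('z')(-1, Add(-5, 5)))) = Add(-683, Add(Rational(17, 7), Mul(Mul(2, Add(-5, 5)), Pow(-8, -1)))) = Add(-683, Add(Rational(17, 7), Mul(Mul(2, 0), Rational(-1, 8)))) = Add(-683, Add(Rational(17, 7), Mul(0, Rational(-1, 8)))) = Add(-683, Add(Rational(17, 7), 0)) = Add(-683, Rational(17, 7)) = Rational(-4764, 7)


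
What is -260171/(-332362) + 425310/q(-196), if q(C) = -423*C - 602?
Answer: 81385258273/13677693386 ≈ 5.9502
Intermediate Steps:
q(C) = -602 - 423*C
-260171/(-332362) + 425310/q(-196) = -260171/(-332362) + 425310/(-602 - 423*(-196)) = -260171*(-1/332362) + 425310/(-602 + 82908) = 260171/332362 + 425310/82306 = 260171/332362 + 425310*(1/82306) = 260171/332362 + 212655/41153 = 81385258273/13677693386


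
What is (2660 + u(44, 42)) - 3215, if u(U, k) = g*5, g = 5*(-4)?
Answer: -655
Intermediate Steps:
g = -20
u(U, k) = -100 (u(U, k) = -20*5 = -100)
(2660 + u(44, 42)) - 3215 = (2660 - 100) - 3215 = 2560 - 3215 = -655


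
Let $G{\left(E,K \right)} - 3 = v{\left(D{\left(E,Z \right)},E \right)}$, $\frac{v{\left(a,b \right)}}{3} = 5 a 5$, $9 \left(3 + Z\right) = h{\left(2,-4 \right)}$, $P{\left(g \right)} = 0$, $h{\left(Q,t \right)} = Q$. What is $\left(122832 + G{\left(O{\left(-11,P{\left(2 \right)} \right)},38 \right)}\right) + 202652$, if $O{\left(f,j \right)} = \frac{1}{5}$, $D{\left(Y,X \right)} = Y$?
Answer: $325502$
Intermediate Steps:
$Z = - \frac{25}{9}$ ($Z = -3 + \frac{1}{9} \cdot 2 = -3 + \frac{2}{9} = - \frac{25}{9} \approx -2.7778$)
$v{\left(a,b \right)} = 75 a$ ($v{\left(a,b \right)} = 3 \cdot 5 a 5 = 3 \cdot 25 a = 75 a$)
$O{\left(f,j \right)} = \frac{1}{5}$
$G{\left(E,K \right)} = 3 + 75 E$
$\left(122832 + G{\left(O{\left(-11,P{\left(2 \right)} \right)},38 \right)}\right) + 202652 = \left(122832 + \left(3 + 75 \cdot \frac{1}{5}\right)\right) + 202652 = \left(122832 + \left(3 + 15\right)\right) + 202652 = \left(122832 + 18\right) + 202652 = 122850 + 202652 = 325502$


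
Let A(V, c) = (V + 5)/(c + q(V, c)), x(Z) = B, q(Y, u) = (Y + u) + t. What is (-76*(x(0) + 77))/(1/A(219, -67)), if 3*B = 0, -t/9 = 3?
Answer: -655424/29 ≈ -22601.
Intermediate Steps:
t = -27 (t = -9*3 = -27)
B = 0 (B = (⅓)*0 = 0)
q(Y, u) = -27 + Y + u (q(Y, u) = (Y + u) - 27 = -27 + Y + u)
x(Z) = 0
A(V, c) = (5 + V)/(-27 + V + 2*c) (A(V, c) = (V + 5)/(c + (-27 + V + c)) = (5 + V)/(-27 + V + 2*c))
(-76*(x(0) + 77))/(1/A(219, -67)) = (-76*(0 + 77))/(1/((5 + 219)/(-27 + 219 + 2*(-67)))) = (-76*77)/(1/(224/(-27 + 219 - 134))) = -5852*224/58 = -5852*(1/58)*224 = -5852/(1/(112/29)) = -5852/29/112 = -5852*112/29 = -655424/29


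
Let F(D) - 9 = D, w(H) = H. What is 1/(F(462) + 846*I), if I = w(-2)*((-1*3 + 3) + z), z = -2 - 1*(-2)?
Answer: 1/471 ≈ 0.0021231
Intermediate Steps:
z = 0 (z = -2 + 2 = 0)
F(D) = 9 + D
I = 0 (I = -2*((-1*3 + 3) + 0) = -2*((-3 + 3) + 0) = -2*(0 + 0) = -2*0 = 0)
1/(F(462) + 846*I) = 1/((9 + 462) + 846*0) = 1/(471 + 0) = 1/471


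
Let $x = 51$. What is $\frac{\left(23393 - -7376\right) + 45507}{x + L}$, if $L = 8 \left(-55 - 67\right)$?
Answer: $- \frac{76276}{925} \approx -82.461$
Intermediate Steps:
$L = -976$ ($L = 8 \left(-122\right) = -976$)
$\frac{\left(23393 - -7376\right) + 45507}{x + L} = \frac{\left(23393 - -7376\right) + 45507}{51 - 976} = \frac{\left(23393 + 7376\right) + 45507}{-925} = \left(30769 + 45507\right) \left(- \frac{1}{925}\right) = 76276 \left(- \frac{1}{925}\right) = - \frac{76276}{925}$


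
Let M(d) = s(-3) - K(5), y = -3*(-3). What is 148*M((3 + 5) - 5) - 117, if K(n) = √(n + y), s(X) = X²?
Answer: 1215 - 148*√14 ≈ 661.23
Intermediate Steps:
y = 9
K(n) = √(9 + n) (K(n) = √(n + 9) = √(9 + n))
M(d) = 9 - √14 (M(d) = (-3)² - √(9 + 5) = 9 - √14)
148*M((3 + 5) - 5) - 117 = 148*(9 - √14) - 117 = (1332 - 148*√14) - 117 = 1215 - 148*√14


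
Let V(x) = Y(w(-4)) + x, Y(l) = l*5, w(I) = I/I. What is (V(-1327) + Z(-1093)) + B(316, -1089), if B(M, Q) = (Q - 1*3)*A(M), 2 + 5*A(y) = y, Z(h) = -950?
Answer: -354248/5 ≈ -70850.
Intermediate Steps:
w(I) = 1
A(y) = -⅖ + y/5
Y(l) = 5*l
B(M, Q) = (-3 + Q)*(-⅖ + M/5) (B(M, Q) = (Q - 1*3)*(-⅖ + M/5) = (Q - 3)*(-⅖ + M/5) = (-3 + Q)*(-⅖ + M/5))
V(x) = 5 + x (V(x) = 5*1 + x = 5 + x)
(V(-1327) + Z(-1093)) + B(316, -1089) = ((5 - 1327) - 950) + (-3 - 1089)*(-2 + 316)/5 = (-1322 - 950) + (⅕)*(-1092)*314 = -2272 - 342888/5 = -354248/5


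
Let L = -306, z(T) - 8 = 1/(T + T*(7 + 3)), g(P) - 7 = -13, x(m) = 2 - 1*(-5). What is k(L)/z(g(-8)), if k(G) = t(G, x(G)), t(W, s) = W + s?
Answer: -19734/527 ≈ -37.446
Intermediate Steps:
x(m) = 7 (x(m) = 2 + 5 = 7)
g(P) = -6 (g(P) = 7 - 13 = -6)
z(T) = 8 + 1/(11*T) (z(T) = 8 + 1/(T + T*(7 + 3)) = 8 + 1/(T + T*10) = 8 + 1/(T + 10*T) = 8 + 1/(11*T))
k(G) = 7 + G (k(G) = G + 7 = 7 + G)
k(L)/z(g(-8)) = (7 - 306)/(8 + (1/11)/(-6)) = -299/(8 + (1/11)*(-1/6)) = -299/(8 - 1/66) = -299/527/66 = -299*66/527 = -19734/527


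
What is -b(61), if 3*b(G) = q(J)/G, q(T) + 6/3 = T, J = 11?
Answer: -3/61 ≈ -0.049180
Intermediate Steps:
q(T) = -2 + T
b(G) = 3/G (b(G) = ((-2 + 11)/G)/3 = (9/G)/3 = 3/G)
-b(61) = -3/61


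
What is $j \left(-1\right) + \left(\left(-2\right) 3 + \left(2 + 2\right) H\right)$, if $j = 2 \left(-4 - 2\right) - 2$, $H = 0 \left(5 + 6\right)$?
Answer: $8$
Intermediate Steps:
$H = 0$ ($H = 0 \cdot 11 = 0$)
$j = -14$ ($j = 2 \left(-6\right) - 2 = -12 - 2 = -14$)
$j \left(-1\right) + \left(\left(-2\right) 3 + \left(2 + 2\right) H\right) = \left(-14\right) \left(-1\right) - \left(6 - \left(2 + 2\right) 0\right) = 14 + \left(-6 + 4 \cdot 0\right) = 14 + \left(-6 + 0\right) = 14 - 6 = 8$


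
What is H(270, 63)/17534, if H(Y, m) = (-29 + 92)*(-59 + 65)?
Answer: 189/8767 ≈ 0.021558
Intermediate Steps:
H(Y, m) = 378 (H(Y, m) = 63*6 = 378)
H(270, 63)/17534 = 378/17534 = 378*(1/17534) = 189/8767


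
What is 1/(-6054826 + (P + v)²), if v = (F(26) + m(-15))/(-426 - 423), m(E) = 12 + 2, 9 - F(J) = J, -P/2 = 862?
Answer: -80089/246887331633 ≈ -3.2439e-7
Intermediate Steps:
P = -1724 (P = -2*862 = -1724)
F(J) = 9 - J
m(E) = 14
v = 1/283 (v = ((9 - 1*26) + 14)/(-426 - 423) = ((9 - 26) + 14)/(-849) = (-17 + 14)*(-1/849) = -3*(-1/849) = 1/283 ≈ 0.0035336)
1/(-6054826 + (P + v)²) = 1/(-6054826 + (-1724 + 1/283)²) = 1/(-6054826 + (-487891/283)²) = 1/(-6054826 + 238037627881/80089) = 1/(-246887331633/80089) = -80089/246887331633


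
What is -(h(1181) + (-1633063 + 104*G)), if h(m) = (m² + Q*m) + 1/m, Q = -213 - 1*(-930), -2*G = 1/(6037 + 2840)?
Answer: -6379091818540/10483737 ≈ -6.0848e+5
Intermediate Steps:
G = -1/17754 (G = -1/(2*(6037 + 2840)) = -½/8877 = -½*1/8877 = -1/17754 ≈ -5.6325e-5)
Q = 717 (Q = -213 + 930 = 717)
h(m) = 1/m + m² + 717*m (h(m) = (m² + 717*m) + 1/m = 1/m + m² + 717*m)
-(h(1181) + (-1633063 + 104*G)) = -((1 + 1181²*(717 + 1181))/1181 + (-1633063 + 104*(-1/17754))) = -((1 + 1394761*1898)/1181 + (-1633063 - 52/8877)) = -((1 + 2647256378)/1181 - 14496700303/8877) = -((1/1181)*2647256379 - 14496700303/8877) = -(2647256379/1181 - 14496700303/8877) = -1*6379091818540/10483737 = -6379091818540/10483737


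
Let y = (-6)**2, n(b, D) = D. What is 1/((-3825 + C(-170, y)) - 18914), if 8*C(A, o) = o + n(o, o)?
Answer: -1/22730 ≈ -4.3995e-5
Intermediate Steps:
y = 36
C(A, o) = o/4 (C(A, o) = (o + o)/8 = (2*o)/8 = o/4)
1/((-3825 + C(-170, y)) - 18914) = 1/((-3825 + (1/4)*36) - 18914) = 1/((-3825 + 9) - 18914) = 1/(-3816 - 18914) = 1/(-22730) = -1/22730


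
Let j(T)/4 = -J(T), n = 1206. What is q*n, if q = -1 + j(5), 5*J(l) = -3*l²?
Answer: 71154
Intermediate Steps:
J(l) = -3*l²/5 (J(l) = (-3*l²)/5 = -3*l²/5)
j(T) = 12*T²/5 (j(T) = 4*(-(-3)*T²/5) = 4*(3*T²/5) = 12*T²/5)
q = 59 (q = -1 + (12/5)*5² = -1 + (12/5)*25 = -1 + 60 = 59)
q*n = 59*1206 = 71154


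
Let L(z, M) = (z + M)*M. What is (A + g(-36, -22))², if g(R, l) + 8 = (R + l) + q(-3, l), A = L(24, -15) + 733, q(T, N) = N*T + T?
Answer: 354025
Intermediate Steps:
L(z, M) = M*(M + z) (L(z, M) = (M + z)*M = M*(M + z))
q(T, N) = T + N*T
A = 598 (A = -15*(-15 + 24) + 733 = -15*9 + 733 = -135 + 733 = 598)
g(R, l) = -11 + R - 2*l (g(R, l) = -8 + ((R + l) - 3*(1 + l)) = -8 + ((R + l) + (-3 - 3*l)) = -8 + (-3 + R - 2*l) = -11 + R - 2*l)
(A + g(-36, -22))² = (598 + (-11 - 36 - 2*(-22)))² = (598 + (-11 - 36 + 44))² = (598 - 3)² = 595² = 354025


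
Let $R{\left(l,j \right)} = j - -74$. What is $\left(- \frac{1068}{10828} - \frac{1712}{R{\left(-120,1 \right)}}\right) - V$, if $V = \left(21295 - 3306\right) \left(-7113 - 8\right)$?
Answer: $\frac{26007430644316}{203025} \approx 1.281 \cdot 10^{8}$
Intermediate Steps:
$V = -128099669$ ($V = 17989 \left(-7121\right) = -128099669$)
$R{\left(l,j \right)} = 74 + j$ ($R{\left(l,j \right)} = j + 74 = 74 + j$)
$\left(- \frac{1068}{10828} - \frac{1712}{R{\left(-120,1 \right)}}\right) - V = \left(- \frac{1068}{10828} - \frac{1712}{74 + 1}\right) - -128099669 = \left(\left(-1068\right) \frac{1}{10828} - \frac{1712}{75}\right) + 128099669 = \left(- \frac{267}{2707} - \frac{1712}{75}\right) + 128099669 = - \frac{4654409}{203025} + 128099669 = \frac{26007430644316}{203025}$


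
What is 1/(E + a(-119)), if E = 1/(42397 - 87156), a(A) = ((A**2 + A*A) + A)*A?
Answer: -44759/150218231164 ≈ -2.9796e-7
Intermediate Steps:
a(A) = A*(A + 2*A**2) (a(A) = ((A**2 + A**2) + A)*A = (2*A**2 + A)*A = (A + 2*A**2)*A = A*(A + 2*A**2))
E = -1/44759 (E = 1/(-44759) = -1/44759 ≈ -2.2342e-5)
1/(E + a(-119)) = 1/(-1/44759 + (-119)**2*(1 + 2*(-119))) = 1/(-1/44759 + 14161*(1 - 238)) = 1/(-1/44759 + 14161*(-237)) = 1/(-1/44759 - 3356157) = 1/(-150218231164/44759) = -44759/150218231164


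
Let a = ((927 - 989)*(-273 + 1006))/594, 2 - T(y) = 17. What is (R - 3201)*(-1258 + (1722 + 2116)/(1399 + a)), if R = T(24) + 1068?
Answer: 264728839098/98195 ≈ 2.6960e+6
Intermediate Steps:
T(y) = -15 (T(y) = 2 - 1*17 = 2 - 17 = -15)
a = -22723/297 (a = -62*733*(1/594) = -45446*1/594 = -22723/297 ≈ -76.508)
R = 1053 (R = -15 + 1068 = 1053)
(R - 3201)*(-1258 + (1722 + 2116)/(1399 + a)) = (1053 - 3201)*(-1258 + (1722 + 2116)/(1399 - 22723/297)) = -2148*(-1258 + 3838/(392780/297)) = -2148*(-1258 + 3838*(297/392780)) = -2148*(-1258 + 569943/196390) = -2148*(-246488677/196390) = 264728839098/98195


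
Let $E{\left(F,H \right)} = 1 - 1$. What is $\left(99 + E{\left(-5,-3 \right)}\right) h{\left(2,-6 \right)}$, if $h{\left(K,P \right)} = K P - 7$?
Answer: $-1881$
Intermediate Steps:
$h{\left(K,P \right)} = -7 + K P$
$E{\left(F,H \right)} = 0$ ($E{\left(F,H \right)} = 1 - 1 = 0$)
$\left(99 + E{\left(-5,-3 \right)}\right) h{\left(2,-6 \right)} = \left(99 + 0\right) \left(-7 + 2 \left(-6\right)\right) = 99 \left(-7 - 12\right) = 99 \left(-19\right) = -1881$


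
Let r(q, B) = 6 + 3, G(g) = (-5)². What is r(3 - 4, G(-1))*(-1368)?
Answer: -12312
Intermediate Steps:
G(g) = 25
r(q, B) = 9
r(3 - 4, G(-1))*(-1368) = 9*(-1368) = -12312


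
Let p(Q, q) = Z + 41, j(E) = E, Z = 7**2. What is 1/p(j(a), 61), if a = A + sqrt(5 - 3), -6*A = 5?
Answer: 1/90 ≈ 0.011111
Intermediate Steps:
A = -5/6 (A = -1/6*5 = -5/6 ≈ -0.83333)
a = -5/6 + sqrt(2) (a = -5/6 + sqrt(5 - 3) = -5/6 + sqrt(2) ≈ 0.58088)
Z = 49
p(Q, q) = 90 (p(Q, q) = 49 + 41 = 90)
1/p(j(a), 61) = 1/90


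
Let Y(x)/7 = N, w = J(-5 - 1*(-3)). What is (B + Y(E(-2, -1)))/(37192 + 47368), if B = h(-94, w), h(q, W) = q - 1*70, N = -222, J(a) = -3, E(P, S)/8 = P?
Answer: -859/42280 ≈ -0.020317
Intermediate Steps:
E(P, S) = 8*P
w = -3
Y(x) = -1554 (Y(x) = 7*(-222) = -1554)
h(q, W) = -70 + q (h(q, W) = q - 70 = -70 + q)
B = -164 (B = -70 - 94 = -164)
(B + Y(E(-2, -1)))/(37192 + 47368) = (-164 - 1554)/(37192 + 47368) = -1718/84560 = -1718*1/84560 = -859/42280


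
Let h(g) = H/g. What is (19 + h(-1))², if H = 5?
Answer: 196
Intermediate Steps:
h(g) = 5/g
(19 + h(-1))² = (19 + 5/(-1))² = (19 + 5*(-1))² = (19 - 5)² = 14² = 196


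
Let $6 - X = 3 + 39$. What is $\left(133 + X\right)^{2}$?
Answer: $9409$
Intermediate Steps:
$X = -36$ ($X = 6 - \left(3 + 39\right) = 6 - 42 = -36$)
$\left(133 + X\right)^{2} = \left(133 - 36\right)^{2} = 97^{2} = 9409$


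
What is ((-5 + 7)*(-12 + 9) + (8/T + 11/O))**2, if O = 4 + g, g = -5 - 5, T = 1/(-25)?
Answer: 1555009/36 ≈ 43195.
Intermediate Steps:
T = -1/25 ≈ -0.040000
g = -10
O = -6 (O = 4 - 10 = -6)
((-5 + 7)*(-12 + 9) + (8/T + 11/O))**2 = ((-5 + 7)*(-12 + 9) + (8/(-1/25) + 11/(-6)))**2 = (2*(-3) + (8*(-25) + 11*(-1/6)))**2 = (-6 + (-200 - 11/6))**2 = (-6 - 1211/6)**2 = (-1247/6)**2 = 1555009/36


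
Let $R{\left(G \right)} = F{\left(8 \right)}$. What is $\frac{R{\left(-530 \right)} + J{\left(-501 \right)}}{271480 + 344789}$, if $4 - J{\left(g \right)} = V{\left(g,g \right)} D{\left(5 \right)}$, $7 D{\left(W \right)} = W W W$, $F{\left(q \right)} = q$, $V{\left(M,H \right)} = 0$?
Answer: $\frac{4}{205423} \approx 1.9472 \cdot 10^{-5}$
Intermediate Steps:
$D{\left(W \right)} = \frac{W^{3}}{7}$ ($D{\left(W \right)} = \frac{W W W}{7} = \frac{W^{2} W}{7} = \frac{W^{3}}{7}$)
$R{\left(G \right)} = 8$
$J{\left(g \right)} = 4$ ($J{\left(g \right)} = 4 - 0 \frac{5^{3}}{7} = 4 - 0 \cdot \frac{1}{7} \cdot 125 = 4 - 0 \cdot \frac{125}{7} = 4 - 0 = 4 + 0 = 4$)
$\frac{R{\left(-530 \right)} + J{\left(-501 \right)}}{271480 + 344789} = \frac{8 + 4}{271480 + 344789} = \frac{12}{616269} = 12 \cdot \frac{1}{616269} = \frac{4}{205423}$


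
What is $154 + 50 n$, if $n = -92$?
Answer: $-4446$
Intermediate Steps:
$154 + 50 n = 154 + 50 \left(-92\right) = 154 - 4600 = -4446$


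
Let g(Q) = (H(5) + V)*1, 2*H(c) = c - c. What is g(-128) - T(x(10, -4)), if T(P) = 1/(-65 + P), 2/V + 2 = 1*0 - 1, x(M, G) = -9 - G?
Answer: -137/210 ≈ -0.65238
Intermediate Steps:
V = -2/3 (V = 2/(-2 + (1*0 - 1)) = 2/(-2 + (0 - 1)) = 2/(-2 - 1) = 2/(-3) = 2*(-1/3) = -2/3 ≈ -0.66667)
H(c) = 0 (H(c) = (c - c)/2 = (1/2)*0 = 0)
g(Q) = -2/3 (g(Q) = (0 - 2/3)*1 = -2/3*1 = -2/3)
g(-128) - T(x(10, -4)) = -2/3 - 1/(-65 + (-9 - 1*(-4))) = -2/3 - 1/(-65 + (-9 + 4)) = -2/3 - 1/(-65 - 5) = -2/3 - 1/(-70) = -2/3 - 1*(-1/70) = -2/3 + 1/70 = -137/210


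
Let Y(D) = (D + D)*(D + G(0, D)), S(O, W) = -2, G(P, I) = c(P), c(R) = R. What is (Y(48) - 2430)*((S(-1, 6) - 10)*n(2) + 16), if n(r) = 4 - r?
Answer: -17424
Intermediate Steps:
G(P, I) = P
Y(D) = 2*D² (Y(D) = (D + D)*(D + 0) = (2*D)*D = 2*D²)
(Y(48) - 2430)*((S(-1, 6) - 10)*n(2) + 16) = (2*48² - 2430)*((-2 - 10)*(4 - 1*2) + 16) = (2*2304 - 2430)*(-12*(4 - 2) + 16) = (4608 - 2430)*(-12*2 + 16) = 2178*(-24 + 16) = 2178*(-8) = -17424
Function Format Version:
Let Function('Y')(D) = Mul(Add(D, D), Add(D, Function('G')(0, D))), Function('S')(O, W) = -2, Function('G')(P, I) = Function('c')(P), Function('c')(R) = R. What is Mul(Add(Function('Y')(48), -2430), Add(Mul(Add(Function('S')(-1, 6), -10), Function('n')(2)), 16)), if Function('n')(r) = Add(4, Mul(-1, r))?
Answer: -17424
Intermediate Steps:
Function('G')(P, I) = P
Function('Y')(D) = Mul(2, Pow(D, 2)) (Function('Y')(D) = Mul(Add(D, D), Add(D, 0)) = Mul(Mul(2, D), D) = Mul(2, Pow(D, 2)))
Mul(Add(Function('Y')(48), -2430), Add(Mul(Add(Function('S')(-1, 6), -10), Function('n')(2)), 16)) = Mul(Add(Mul(2, Pow(48, 2)), -2430), Add(Mul(Add(-2, -10), Add(4, Mul(-1, 2))), 16)) = Mul(Add(Mul(2, 2304), -2430), Add(Mul(-12, Add(4, -2)), 16)) = Mul(Add(4608, -2430), Add(Mul(-12, 2), 16)) = Mul(2178, Add(-24, 16)) = Mul(2178, -8) = -17424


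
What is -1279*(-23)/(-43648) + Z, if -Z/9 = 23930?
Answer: -9400499177/43648 ≈ -2.1537e+5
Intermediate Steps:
Z = -215370 (Z = -9*23930 = -215370)
-1279*(-23)/(-43648) + Z = -1279*(-23)/(-43648) - 215370 = 29417*(-1/43648) - 215370 = -29417/43648 - 215370 = -9400499177/43648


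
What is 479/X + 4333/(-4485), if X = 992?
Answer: -2150021/4449120 ≈ -0.48325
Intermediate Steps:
479/X + 4333/(-4485) = 479/992 + 4333/(-4485) = 479*(1/992) + 4333*(-1/4485) = 479/992 - 4333/4485 = -2150021/4449120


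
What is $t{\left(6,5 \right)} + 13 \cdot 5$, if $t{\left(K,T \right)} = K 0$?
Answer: $65$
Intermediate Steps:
$t{\left(K,T \right)} = 0$
$t{\left(6,5 \right)} + 13 \cdot 5 = 0 + 13 \cdot 5 = 0 + 65 = 65$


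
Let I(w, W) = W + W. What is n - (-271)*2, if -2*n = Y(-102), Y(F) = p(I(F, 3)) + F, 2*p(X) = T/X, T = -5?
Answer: 14237/24 ≈ 593.21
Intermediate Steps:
I(w, W) = 2*W
p(X) = -5/(2*X) (p(X) = (-5/X)/2 = -5/(2*X))
Y(F) = -5/12 + F (Y(F) = -5/(2*(2*3)) + F = -5/2/6 + F = -5/2*⅙ + F = -5/12 + F)
n = 1229/24 (n = -(-5/12 - 102)/2 = -½*(-1229/12) = 1229/24 ≈ 51.208)
n - (-271)*2 = 1229/24 - (-271)*2 = 1229/24 - 1*(-542) = 1229/24 + 542 = 14237/24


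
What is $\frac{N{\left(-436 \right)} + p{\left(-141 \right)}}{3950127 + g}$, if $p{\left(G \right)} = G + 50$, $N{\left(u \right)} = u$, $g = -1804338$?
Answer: $- \frac{17}{69219} \approx -0.0002456$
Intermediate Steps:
$p{\left(G \right)} = 50 + G$
$\frac{N{\left(-436 \right)} + p{\left(-141 \right)}}{3950127 + g} = \frac{-436 + \left(50 - 141\right)}{3950127 - 1804338} = \frac{-436 - 91}{2145789} = \left(-527\right) \frac{1}{2145789} = - \frac{17}{69219}$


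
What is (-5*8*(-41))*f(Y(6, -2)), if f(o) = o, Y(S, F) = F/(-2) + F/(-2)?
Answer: 3280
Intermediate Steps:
Y(S, F) = -F (Y(S, F) = F*(-1/2) + F*(-1/2) = -F/2 - F/2 = -F)
(-5*8*(-41))*f(Y(6, -2)) = (-5*8*(-41))*(-1*(-2)) = -40*(-41)*2 = 1640*2 = 3280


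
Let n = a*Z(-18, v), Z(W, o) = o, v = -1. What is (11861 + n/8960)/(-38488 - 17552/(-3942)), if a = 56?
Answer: -3740482989/12136171520 ≈ -0.30821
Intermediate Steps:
n = -56 (n = 56*(-1) = -56)
(11861 + n/8960)/(-38488 - 17552/(-3942)) = (11861 - 56/8960)/(-38488 - 17552/(-3942)) = (11861 - 56*1/8960)/(-38488 - 17552*(-1/3942)) = (11861 - 1/160)/(-38488 + 8776/1971) = 1897759/(160*(-75851072/1971)) = (1897759/160)*(-1971/75851072) = -3740482989/12136171520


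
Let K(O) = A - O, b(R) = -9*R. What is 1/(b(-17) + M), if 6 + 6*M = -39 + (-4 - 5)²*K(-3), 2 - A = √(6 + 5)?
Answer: 284/57819 + 6*√11/19273 ≈ 0.0059444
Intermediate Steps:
A = 2 - √11 (A = 2 - √(6 + 5) = 2 - √11 ≈ -1.3166)
K(O) = 2 - O - √11 (K(O) = (2 - √11) - O = 2 - O - √11)
M = 60 - 27*√11/2 (M = -1 + (-39 + (-4 - 5)²*(2 - 1*(-3) - √11))/6 = -1 + (-39 + (-9)²*(2 + 3 - √11))/6 = -1 + (-39 + 81*(5 - √11))/6 = -1 + (-39 + (405 - 81*√11))/6 = -1 + (366 - 81*√11)/6 = -1 + (61 - 27*√11/2) = 60 - 27*√11/2 ≈ 15.226)
1/(b(-17) + M) = 1/(-9*(-17) + (60 - 27*√11/2)) = 1/(153 + (60 - 27*√11/2)) = 1/(213 - 27*√11/2)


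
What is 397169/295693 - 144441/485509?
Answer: 150118931408/143561612737 ≈ 1.0457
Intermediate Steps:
397169/295693 - 144441/485509 = 150118931408/143561612737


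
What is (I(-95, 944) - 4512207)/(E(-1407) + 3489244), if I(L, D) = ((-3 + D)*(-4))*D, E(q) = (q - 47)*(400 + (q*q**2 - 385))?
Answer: -8065423/4049925839356 ≈ -1.9915e-6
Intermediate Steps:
E(q) = (-47 + q)*(15 + q**3) (E(q) = (-47 + q)*(400 + (q**3 - 385)) = (-47 + q)*(400 + (-385 + q**3)) = (-47 + q)*(15 + q**3))
I(L, D) = D*(12 - 4*D) (I(L, D) = (12 - 4*D)*D = D*(12 - 4*D))
(I(-95, 944) - 4512207)/(E(-1407) + 3489244) = (4*944*(3 - 1*944) - 4512207)/((-705 + (-1407)**4 - 47*(-1407)**3 + 15*(-1407)) + 3489244) = (4*944*(3 - 944) - 4512207)/((-705 + 3919010163201 - 47*(-2785366143) - 21105) + 3489244) = (4*944*(-941) - 4512207)/((-705 + 3919010163201 + 130912208721 - 21105) + 3489244) = (-3553216 - 4512207)/(4049922350112 + 3489244) = -8065423/4049925839356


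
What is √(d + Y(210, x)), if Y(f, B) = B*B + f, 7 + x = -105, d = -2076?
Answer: √10678 ≈ 103.33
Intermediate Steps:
x = -112 (x = -7 - 105 = -112)
Y(f, B) = f + B² (Y(f, B) = B² + f = f + B²)
√(d + Y(210, x)) = √(-2076 + (210 + (-112)²)) = √(-2076 + (210 + 12544)) = √(-2076 + 12754) = √10678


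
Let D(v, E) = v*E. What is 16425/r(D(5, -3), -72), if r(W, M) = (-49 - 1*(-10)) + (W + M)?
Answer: -1825/14 ≈ -130.36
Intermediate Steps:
D(v, E) = E*v
r(W, M) = -39 + M + W (r(W, M) = (-49 + 10) + (M + W) = -39 + (M + W) = -39 + M + W)
16425/r(D(5, -3), -72) = 16425/(-39 - 72 - 3*5) = 16425/(-39 - 72 - 15) = 16425/(-126) = 16425*(-1/126) = -1825/14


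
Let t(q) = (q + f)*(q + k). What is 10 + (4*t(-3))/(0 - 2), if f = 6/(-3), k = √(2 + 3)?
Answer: -20 + 10*√5 ≈ 2.3607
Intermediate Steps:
k = √5 ≈ 2.2361
f = -2 (f = 6*(-⅓) = -2)
t(q) = (-2 + q)*(q + √5) (t(q) = (q - 2)*(q + √5) = (-2 + q)*(q + √5))
10 + (4*t(-3))/(0 - 2) = 10 + (4*((-3)² - 2*(-3) - 2*√5 - 3*√5))/(0 - 2) = 10 + (4*(9 + 6 - 2*√5 - 3*√5))/(-2) = 10 + (4*(15 - 5*√5))*(-½) = 10 + (60 - 20*√5)*(-½) = 10 + (-30 + 10*√5) = -20 + 10*√5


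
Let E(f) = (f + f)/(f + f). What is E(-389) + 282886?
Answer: 282887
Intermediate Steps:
E(f) = 1 (E(f) = (2*f)/((2*f)) = (2*f)*(1/(2*f)) = 1)
E(-389) + 282886 = 1 + 282886 = 282887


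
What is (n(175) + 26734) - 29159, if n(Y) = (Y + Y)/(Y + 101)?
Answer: -334475/138 ≈ -2423.7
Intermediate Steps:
n(Y) = 2*Y/(101 + Y) (n(Y) = (2*Y)/(101 + Y) = 2*Y/(101 + Y))
(n(175) + 26734) - 29159 = (2*175/(101 + 175) + 26734) - 29159 = (2*175/276 + 26734) - 29159 = (2*175*(1/276) + 26734) - 29159 = (175/138 + 26734) - 29159 = 3689467/138 - 29159 = -334475/138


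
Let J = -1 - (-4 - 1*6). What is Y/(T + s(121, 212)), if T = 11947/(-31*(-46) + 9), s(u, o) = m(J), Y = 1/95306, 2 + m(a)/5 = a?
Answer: 1435/5925364632 ≈ 2.4218e-7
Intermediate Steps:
J = 9 (J = -1 - (-4 - 6) = -1 - 1*(-10) = -1 + 10 = 9)
m(a) = -10 + 5*a
Y = 1/95306 ≈ 1.0493e-5
s(u, o) = 35 (s(u, o) = -10 + 5*9 = -10 + 45 = 35)
T = 11947/1435 (T = 11947/(1426 + 9) = 11947/1435 ≈ 8.3254)
Y/(T + s(121, 212)) = 1/(95306*(11947/1435 + 35)) = 1/(95306*(62172/1435)) = (1/95306)*(1435/62172) = 1435/5925364632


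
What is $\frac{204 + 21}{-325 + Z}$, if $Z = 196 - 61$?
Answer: $- \frac{45}{38} \approx -1.1842$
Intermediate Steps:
$Z = 135$
$\frac{204 + 21}{-325 + Z} = \frac{204 + 21}{-325 + 135} = \frac{225}{-190} = 225 \left(- \frac{1}{190}\right) = - \frac{45}{38}$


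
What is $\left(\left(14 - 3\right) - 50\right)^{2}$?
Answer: $1521$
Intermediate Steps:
$\left(\left(14 - 3\right) - 50\right)^{2} = \left(11 - 50\right)^{2} = \left(-39\right)^{2} = 1521$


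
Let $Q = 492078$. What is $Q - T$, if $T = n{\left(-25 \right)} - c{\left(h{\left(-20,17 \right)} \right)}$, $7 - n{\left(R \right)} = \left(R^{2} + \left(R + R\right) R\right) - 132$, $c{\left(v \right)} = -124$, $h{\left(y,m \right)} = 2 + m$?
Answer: $493690$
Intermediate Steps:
$n{\left(R \right)} = 139 - 3 R^{2}$ ($n{\left(R \right)} = 7 - \left(\left(R^{2} + \left(R + R\right) R\right) - 132\right) = 7 - \left(\left(R^{2} + 2 R R\right) - 132\right) = 7 - \left(\left(R^{2} + 2 R^{2}\right) - 132\right) = 7 - \left(3 R^{2} - 132\right) = 7 - \left(-132 + 3 R^{2}\right) = 139 - 3 R^{2}$)
$T = -1612$ ($T = \left(139 - 3 \left(-25\right)^{2}\right) - -124 = \left(139 - 1875\right) + 124 = -1736 + 124 = -1612$)
$Q - T = 492078 - -1612 = 492078 + 1612 = 493690$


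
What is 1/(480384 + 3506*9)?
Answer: 1/511938 ≈ 1.9534e-6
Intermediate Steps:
1/(480384 + 3506*9) = 1/(480384 + 31554) = 1/511938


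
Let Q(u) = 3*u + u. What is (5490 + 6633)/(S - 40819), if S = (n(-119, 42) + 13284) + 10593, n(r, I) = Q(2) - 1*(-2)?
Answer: -4041/5644 ≈ -0.71598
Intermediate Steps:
Q(u) = 4*u
n(r, I) = 10 (n(r, I) = 4*2 - 1*(-2) = 8 + 2 = 10)
S = 23887 (S = (10 + 13284) + 10593 = 13294 + 10593 = 23887)
(5490 + 6633)/(S - 40819) = (5490 + 6633)/(23887 - 40819) = 12123/(-16932) = 12123*(-1/16932) = -4041/5644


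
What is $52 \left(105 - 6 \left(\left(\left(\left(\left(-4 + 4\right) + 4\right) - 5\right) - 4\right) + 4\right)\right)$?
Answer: $5772$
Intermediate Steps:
$52 \left(105 - 6 \left(\left(\left(\left(\left(-4 + 4\right) + 4\right) - 5\right) - 4\right) + 4\right)\right) = 52 \left(105 - 6 \left(\left(\left(\left(0 + 4\right) - 5\right) - 4\right) + 4\right)\right) = 52 \left(105 - 6 \left(\left(\left(4 - 5\right) - 4\right) + 4\right)\right) = 52 \left(105 - 6 \left(\left(-1 - 4\right) + 4\right)\right) = 52 \left(105 - 6 \left(-5 + 4\right)\right) = 52 \left(105 - -6\right) = 52 \left(105 + 6\right) = 52 \cdot 111 = 5772$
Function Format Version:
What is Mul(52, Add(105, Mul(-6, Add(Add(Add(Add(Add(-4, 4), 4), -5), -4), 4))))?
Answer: 5772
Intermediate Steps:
Mul(52, Add(105, Mul(-6, Add(Add(Add(Add(Add(-4, 4), 4), -5), -4), 4)))) = Mul(52, Add(105, Mul(-6, Add(Add(Add(Add(0, 4), -5), -4), 4)))) = Mul(52, Add(105, Mul(-6, Add(Add(Add(4, -5), -4), 4)))) = Mul(52, Add(105, Mul(-6, Add(Add(-1, -4), 4)))) = Mul(52, Add(105, Mul(-6, Add(-5, 4)))) = Mul(52, Add(105, Mul(-6, -1))) = Mul(52, Add(105, 6)) = Mul(52, 111) = 5772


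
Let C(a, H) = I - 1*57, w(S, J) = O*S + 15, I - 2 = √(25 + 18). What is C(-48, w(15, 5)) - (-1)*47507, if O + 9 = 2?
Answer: 47452 + √43 ≈ 47459.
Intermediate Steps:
O = -7 (O = -9 + 2 = -7)
I = 2 + √43 (I = 2 + √(25 + 18) = 2 + √43 ≈ 8.5574)
w(S, J) = 15 - 7*S (w(S, J) = -7*S + 15 = 15 - 7*S)
C(a, H) = -55 + √43 (C(a, H) = (2 + √43) - 1*57 = (2 + √43) - 57 = -55 + √43)
C(-48, w(15, 5)) - (-1)*47507 = (-55 + √43) - (-1)*47507 = (-55 + √43) - 1*(-47507) = (-55 + √43) + 47507 = 47452 + √43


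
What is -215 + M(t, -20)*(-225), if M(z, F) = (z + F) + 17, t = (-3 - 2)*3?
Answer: 3835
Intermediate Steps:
t = -15 (t = -5*3 = -15)
M(z, F) = 17 + F + z (M(z, F) = (F + z) + 17 = 17 + F + z)
-215 + M(t, -20)*(-225) = -215 + (17 - 20 - 15)*(-225) = -215 - 18*(-225) = -215 + 4050 = 3835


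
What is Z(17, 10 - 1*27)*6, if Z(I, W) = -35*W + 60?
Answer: 3930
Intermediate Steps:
Z(I, W) = 60 - 35*W
Z(17, 10 - 1*27)*6 = (60 - 35*(10 - 1*27))*6 = (60 - 35*(10 - 27))*6 = (60 - 35*(-17))*6 = (60 + 595)*6 = 655*6 = 3930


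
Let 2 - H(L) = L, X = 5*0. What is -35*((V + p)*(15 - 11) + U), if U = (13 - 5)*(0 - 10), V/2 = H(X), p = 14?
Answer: 280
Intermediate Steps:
X = 0
H(L) = 2 - L
V = 4 (V = 2*(2 - 1*0) = 2*(2 + 0) = 2*2 = 4)
U = -80 (U = 8*(-10) = -80)
-35*((V + p)*(15 - 11) + U) = -35*((4 + 14)*(15 - 11) - 80) = -35*(18*4 - 80) = -35*(72 - 80) = -35*(-8) = 280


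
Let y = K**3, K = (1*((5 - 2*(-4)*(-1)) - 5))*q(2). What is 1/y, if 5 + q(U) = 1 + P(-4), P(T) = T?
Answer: 1/262144 ≈ 3.8147e-6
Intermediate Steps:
q(U) = -8 (q(U) = -5 + (1 - 4) = -5 - 3 = -8)
K = 64 (K = (1*((5 - 2*(-4)*(-1)) - 5))*(-8) = (1*((5 + 8*(-1)) - 5))*(-8) = (1*((5 - 8) - 5))*(-8) = (1*(-3 - 5))*(-8) = (1*(-8))*(-8) = -8*(-8) = 64)
y = 262144 (y = 64**3 = 262144)
1/y = 1/262144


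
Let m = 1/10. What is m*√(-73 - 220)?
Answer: I*√293/10 ≈ 1.7117*I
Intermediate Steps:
m = ⅒ ≈ 0.10000
m*√(-73 - 220) = √(-73 - 220)/10 = √(-293)/10 = (I*√293)/10 = I*√293/10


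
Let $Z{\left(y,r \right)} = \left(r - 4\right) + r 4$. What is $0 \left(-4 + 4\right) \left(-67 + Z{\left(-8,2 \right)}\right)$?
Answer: $0$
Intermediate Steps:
$Z{\left(y,r \right)} = -4 + 5 r$ ($Z{\left(y,r \right)} = \left(-4 + r\right) + 4 r = -4 + 5 r$)
$0 \left(-4 + 4\right) \left(-67 + Z{\left(-8,2 \right)}\right) = 0 \left(-4 + 4\right) \left(-67 + \left(-4 + 5 \cdot 2\right)\right) = 0 \cdot 0 \left(-67 + \left(-4 + 10\right)\right) = 0 \left(-67 + 6\right) = 0 \left(-61\right) = 0$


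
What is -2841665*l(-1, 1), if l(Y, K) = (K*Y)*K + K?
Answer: 0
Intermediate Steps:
l(Y, K) = K + Y*K**2 (l(Y, K) = Y*K**2 + K = K + Y*K**2)
-2841665*l(-1, 1) = -2841665*(1 + 1*(-1)) = -2841665*(1 - 1) = -2841665*0 = 0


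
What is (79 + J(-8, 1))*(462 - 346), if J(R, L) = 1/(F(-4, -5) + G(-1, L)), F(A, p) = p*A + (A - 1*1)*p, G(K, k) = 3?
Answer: 109997/12 ≈ 9166.4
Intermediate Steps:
F(A, p) = A*p + p*(-1 + A) (F(A, p) = A*p + (A - 1)*p = A*p + (-1 + A)*p = A*p + p*(-1 + A))
J(R, L) = 1/48 (J(R, L) = 1/(-5*(-1 + 2*(-4)) + 3) = 1/(-5*(-1 - 8) + 3) = 1/(-5*(-9) + 3) = 1/(45 + 3) = 1/48)
(79 + J(-8, 1))*(462 - 346) = (79 + 1/48)*(462 - 346) = (3793/48)*116 = 109997/12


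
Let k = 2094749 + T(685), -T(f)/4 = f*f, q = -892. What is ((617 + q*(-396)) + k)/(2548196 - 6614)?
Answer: 31761/141199 ≈ 0.22494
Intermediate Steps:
T(f) = -4*f² (T(f) = -4*f*f = -4*f²)
k = 217849 (k = 2094749 - 4*685² = 2094749 - 4*469225 = 2094749 - 1876900 = 217849)
((617 + q*(-396)) + k)/(2548196 - 6614) = ((617 - 892*(-396)) + 217849)/(2548196 - 6614) = ((617 + 353232) + 217849)/2541582 = (353849 + 217849)*(1/2541582) = 571698*(1/2541582) = 31761/141199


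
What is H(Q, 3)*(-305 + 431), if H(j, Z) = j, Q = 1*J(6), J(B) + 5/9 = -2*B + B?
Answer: -826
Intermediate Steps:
J(B) = -5/9 - B (J(B) = -5/9 + (-2*B + B) = -5/9 - B)
Q = -59/9 (Q = 1*(-5/9 - 1*6) = 1*(-5/9 - 6) = 1*(-59/9) = -59/9 ≈ -6.5556)
H(Q, 3)*(-305 + 431) = -59*(-305 + 431)/9 = -59/9*126 = -826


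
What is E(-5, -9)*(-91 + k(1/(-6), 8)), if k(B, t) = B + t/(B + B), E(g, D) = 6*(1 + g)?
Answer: 2764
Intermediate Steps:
E(g, D) = 6 + 6*g
k(B, t) = B + t/(2*B) (k(B, t) = B + t/((2*B)) = B + (1/(2*B))*t = B + t/(2*B))
E(-5, -9)*(-91 + k(1/(-6), 8)) = (6 + 6*(-5))*(-91 + (1/(-6) + (1/2)*8/1/(-6))) = (6 - 30)*(-91 + (-1/6 + (1/2)*8/(-1/6))) = -24*(-91 + (-1/6 + (1/2)*8*(-6))) = -24*(-91 + (-1/6 - 24)) = -24*(-91 - 145/6) = -24*(-691/6) = 2764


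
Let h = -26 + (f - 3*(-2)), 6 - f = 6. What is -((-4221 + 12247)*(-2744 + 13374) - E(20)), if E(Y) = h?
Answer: -85316400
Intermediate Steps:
f = 0 (f = 6 - 1*6 = 6 - 6 = 0)
h = -20 (h = -26 + (0 - 3*(-2)) = -26 + (0 + 6) = -26 + 6 = -20)
E(Y) = -20
-((-4221 + 12247)*(-2744 + 13374) - E(20)) = -((-4221 + 12247)*(-2744 + 13374) - 1*(-20)) = -(8026*10630 + 20) = -(85316380 + 20) = -1*85316400 = -85316400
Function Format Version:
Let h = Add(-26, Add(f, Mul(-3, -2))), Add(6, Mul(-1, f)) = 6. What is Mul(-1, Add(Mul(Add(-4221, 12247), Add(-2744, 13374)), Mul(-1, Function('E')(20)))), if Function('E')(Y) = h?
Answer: -85316400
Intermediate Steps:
f = 0 (f = Add(6, Mul(-1, 6)) = Add(6, -6) = 0)
h = -20 (h = Add(-26, Add(0, Mul(-3, -2))) = Add(-26, Add(0, 6)) = Add(-26, 6) = -20)
Function('E')(Y) = -20
Mul(-1, Add(Mul(Add(-4221, 12247), Add(-2744, 13374)), Mul(-1, Function('E')(20)))) = Mul(-1, Add(Mul(Add(-4221, 12247), Add(-2744, 13374)), Mul(-1, -20))) = Mul(-1, Add(Mul(8026, 10630), 20)) = Mul(-1, Add(85316380, 20)) = Mul(-1, 85316400) = -85316400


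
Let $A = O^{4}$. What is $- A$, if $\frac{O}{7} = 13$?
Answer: $-68574961$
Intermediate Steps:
$O = 91$ ($O = 7 \cdot 13 = 91$)
$A = 68574961$ ($A = 91^{4} = 68574961$)
$- A = \left(-1\right) 68574961 = -68574961$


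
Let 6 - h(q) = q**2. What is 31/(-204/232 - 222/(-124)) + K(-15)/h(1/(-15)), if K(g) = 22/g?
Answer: 37325011/1104831 ≈ 33.783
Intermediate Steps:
h(q) = 6 - q**2
31/(-204/232 - 222/(-124)) + K(-15)/h(1/(-15)) = 31/(-204/232 - 222/(-124)) + (22/(-15))/(6 - (1/(-15))**2) = 31/(-204*1/232 - 222*(-1/124)) + (22*(-1/15))/(6 - (-1/15)**2) = 31/(-51/58 + 111/62) - 22/(15*(6 - 1*1/225)) = 31/(819/899) - 22/(15*(6 - 1/225)) = 31*(899/819) - 22/(15*1349/225) = 27869/819 - 22/15*225/1349 = 27869/819 - 330/1349 = 37325011/1104831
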